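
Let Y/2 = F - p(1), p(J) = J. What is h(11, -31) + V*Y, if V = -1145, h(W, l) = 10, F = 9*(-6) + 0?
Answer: 125960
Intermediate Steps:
F = -54 (F = -54 + 0 = -54)
Y = -110 (Y = 2*(-54 - 1*1) = 2*(-54 - 1) = 2*(-55) = -110)
h(11, -31) + V*Y = 10 - 1145*(-110) = 10 + 125950 = 125960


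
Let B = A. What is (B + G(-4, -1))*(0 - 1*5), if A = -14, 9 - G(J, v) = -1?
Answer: 20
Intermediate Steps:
G(J, v) = 10 (G(J, v) = 9 - 1*(-1) = 9 + 1 = 10)
B = -14
(B + G(-4, -1))*(0 - 1*5) = (-14 + 10)*(0 - 1*5) = -4*(0 - 5) = -4*(-5) = 20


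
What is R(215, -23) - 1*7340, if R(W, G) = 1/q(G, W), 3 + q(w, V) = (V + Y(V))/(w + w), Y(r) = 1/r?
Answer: -278543265/37948 ≈ -7340.1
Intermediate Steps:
q(w, V) = -3 + (V + 1/V)/(2*w) (q(w, V) = -3 + (V + 1/V)/(w + w) = -3 + (V + 1/V)/((2*w)) = -3 + (V + 1/V)*(1/(2*w)) = -3 + (V + 1/V)/(2*w))
R(W, G) = 2*G*W/(1 + W*(W - 6*G)) (R(W, G) = 1/((1 + W*(W - 6*G))/(2*W*G)) = 1/((1 + W*(W - 6*G))/(2*G*W)) = 2*G*W/(1 + W*(W - 6*G)))
R(215, -23) - 1*7340 = 2*(-23)*215/(1 + 215*(215 - 6*(-23))) - 1*7340 = 2*(-23)*215/(1 + 215*(215 + 138)) - 7340 = 2*(-23)*215/(1 + 215*353) - 7340 = 2*(-23)*215/(1 + 75895) - 7340 = 2*(-23)*215/75896 - 7340 = 2*(-23)*215*(1/75896) - 7340 = -4945/37948 - 7340 = -278543265/37948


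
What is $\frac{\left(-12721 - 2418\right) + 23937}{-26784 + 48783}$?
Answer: $\frac{8798}{21999} \approx 0.39993$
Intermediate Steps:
$\frac{\left(-12721 - 2418\right) + 23937}{-26784 + 48783} = \frac{-15139 + 23937}{21999} = 8798 \cdot \frac{1}{21999} = \frac{8798}{21999}$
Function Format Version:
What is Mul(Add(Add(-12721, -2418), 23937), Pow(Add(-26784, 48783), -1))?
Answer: Rational(8798, 21999) ≈ 0.39993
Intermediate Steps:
Mul(Add(Add(-12721, -2418), 23937), Pow(Add(-26784, 48783), -1)) = Mul(Add(-15139, 23937), Pow(21999, -1)) = Mul(8798, Rational(1, 21999)) = Rational(8798, 21999)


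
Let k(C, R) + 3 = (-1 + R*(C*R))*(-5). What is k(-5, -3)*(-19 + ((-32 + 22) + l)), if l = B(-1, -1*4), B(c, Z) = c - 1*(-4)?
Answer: -5902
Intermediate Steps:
B(c, Z) = 4 + c (B(c, Z) = c + 4 = 4 + c)
l = 3 (l = 4 - 1 = 3)
k(C, R) = 2 - 5*C*R**2 (k(C, R) = -3 + (-1 + R*(C*R))*(-5) = -3 + (-1 + C*R**2)*(-5) = -3 + (5 - 5*C*R**2) = 2 - 5*C*R**2)
k(-5, -3)*(-19 + ((-32 + 22) + l)) = (2 - 5*(-5)*(-3)**2)*(-19 + ((-32 + 22) + 3)) = (2 - 5*(-5)*9)*(-19 + (-10 + 3)) = (2 + 225)*(-19 - 7) = 227*(-26) = -5902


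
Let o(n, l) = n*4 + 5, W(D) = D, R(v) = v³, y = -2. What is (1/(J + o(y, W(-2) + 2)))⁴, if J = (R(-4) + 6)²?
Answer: 1/127606868135041 ≈ 7.8366e-15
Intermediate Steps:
J = 3364 (J = ((-4)³ + 6)² = (-64 + 6)² = (-58)² = 3364)
o(n, l) = 5 + 4*n (o(n, l) = 4*n + 5 = 5 + 4*n)
(1/(J + o(y, W(-2) + 2)))⁴ = (1/(3364 + (5 + 4*(-2))))⁴ = (1/(3364 + (5 - 8)))⁴ = (1/(3364 - 3))⁴ = (1/3361)⁴ = 1/127606868135041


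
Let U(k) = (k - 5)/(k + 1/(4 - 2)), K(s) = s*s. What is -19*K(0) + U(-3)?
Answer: 16/5 ≈ 3.2000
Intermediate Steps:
K(s) = s²
U(k) = (-5 + k)/(½ + k) (U(k) = (-5 + k)/(k + 1/2) = (-5 + k)/(k + ½) = (-5 + k)/(½ + k))
-19*K(0) + U(-3) = -19*0² + 2*(-5 - 3)/(1 + 2*(-3)) = -19*0 + 2*(-8)/(1 - 6) = 0 + 2*(-8)/(-5) = 0 + 2*(-⅕)*(-8) = 0 + 16/5 = 16/5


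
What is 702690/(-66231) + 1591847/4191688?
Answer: -946675874021/92539895976 ≈ -10.230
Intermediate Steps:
702690/(-66231) + 1591847/4191688 = 702690*(-1/66231) + 1591847*(1/4191688) = -234230/22077 + 1591847/4191688 = -946675874021/92539895976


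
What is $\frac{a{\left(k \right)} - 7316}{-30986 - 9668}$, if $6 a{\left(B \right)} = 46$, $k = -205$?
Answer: $\frac{21925}{121962} \approx 0.17977$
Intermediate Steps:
$a{\left(B \right)} = \frac{23}{3}$ ($a{\left(B \right)} = \frac{1}{6} \cdot 46 = \frac{23}{3}$)
$\frac{a{\left(k \right)} - 7316}{-30986 - 9668} = \frac{\frac{23}{3} - 7316}{-30986 - 9668} = - \frac{21925}{3 \left(-40654\right)} = \left(- \frac{21925}{3}\right) \left(- \frac{1}{40654}\right) = \frac{21925}{121962}$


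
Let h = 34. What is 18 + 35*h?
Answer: 1208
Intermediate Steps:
18 + 35*h = 18 + 35*34 = 18 + 1190 = 1208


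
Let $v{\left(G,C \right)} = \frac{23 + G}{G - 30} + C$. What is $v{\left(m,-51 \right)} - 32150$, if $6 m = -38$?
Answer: $- \frac{3509959}{109} \approx -32201.0$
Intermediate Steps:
$m = - \frac{19}{3}$ ($m = \frac{1}{6} \left(-38\right) = - \frac{19}{3} \approx -6.3333$)
$v{\left(G,C \right)} = C + \frac{23 + G}{-30 + G}$ ($v{\left(G,C \right)} = \frac{23 + G}{-30 + G} + C = C + \frac{23 + G}{-30 + G}$)
$v{\left(m,-51 \right)} - 32150 = \frac{23 - \frac{19}{3} - -1530 - -323}{-30 - \frac{19}{3}} - 32150 = \frac{23 - \frac{19}{3} + 1530 + 323}{- \frac{109}{3}} - 32150 = \left(- \frac{3}{109}\right) \frac{5609}{3} - 32150 = - \frac{5609}{109} - 32150 = - \frac{3509959}{109}$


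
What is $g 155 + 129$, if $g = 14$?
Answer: $2299$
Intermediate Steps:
$g 155 + 129 = 14 \cdot 155 + 129 = 2170 + 129 = 2299$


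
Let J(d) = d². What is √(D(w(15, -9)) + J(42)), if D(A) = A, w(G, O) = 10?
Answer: √1774 ≈ 42.119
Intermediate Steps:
√(D(w(15, -9)) + J(42)) = √(10 + 42²) = √(10 + 1764) = √1774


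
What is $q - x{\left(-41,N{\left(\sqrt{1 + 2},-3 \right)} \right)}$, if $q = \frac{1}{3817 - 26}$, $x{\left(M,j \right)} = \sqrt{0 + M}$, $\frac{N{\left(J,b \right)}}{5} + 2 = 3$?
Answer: $\frac{1}{3791} - i \sqrt{41} \approx 0.00026378 - 6.4031 i$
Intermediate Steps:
$N{\left(J,b \right)} = 5$ ($N{\left(J,b \right)} = -10 + 5 \cdot 3 = -10 + 15 = 5$)
$x{\left(M,j \right)} = \sqrt{M}$
$q = \frac{1}{3791} \approx 0.00026378$
$q - x{\left(-41,N{\left(\sqrt{1 + 2},-3 \right)} \right)} = \frac{1}{3791} - \sqrt{-41} = \frac{1}{3791} - i \sqrt{41}$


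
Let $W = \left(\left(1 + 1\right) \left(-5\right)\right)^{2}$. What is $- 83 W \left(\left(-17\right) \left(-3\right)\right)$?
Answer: $-423300$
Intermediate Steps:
$W = 100$ ($W = \left(2 \left(-5\right)\right)^{2} = \left(-10\right)^{2} = 100$)
$- 83 W \left(\left(-17\right) \left(-3\right)\right) = \left(-83\right) 100 \left(\left(-17\right) \left(-3\right)\right) = \left(-8300\right) 51 = -423300$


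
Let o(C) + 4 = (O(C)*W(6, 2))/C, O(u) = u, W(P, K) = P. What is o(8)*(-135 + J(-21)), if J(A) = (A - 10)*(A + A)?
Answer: 2334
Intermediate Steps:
J(A) = 2*A*(-10 + A) (J(A) = (-10 + A)*(2*A) = 2*A*(-10 + A))
o(C) = 2 (o(C) = -4 + (C*6)/C = -4 + (6*C)/C = -4 + 6 = 2)
o(8)*(-135 + J(-21)) = 2*(-135 + 2*(-21)*(-10 - 21)) = 2*(-135 + 2*(-21)*(-31)) = 2*(-135 + 1302) = 2*1167 = 2334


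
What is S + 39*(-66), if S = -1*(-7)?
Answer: -2567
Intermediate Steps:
S = 7
S + 39*(-66) = 7 + 39*(-66) = 7 - 2574 = -2567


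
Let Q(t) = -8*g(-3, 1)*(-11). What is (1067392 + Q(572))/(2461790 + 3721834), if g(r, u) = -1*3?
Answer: 133391/772953 ≈ 0.17257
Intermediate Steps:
g(r, u) = -3
Q(t) = -264 (Q(t) = -8*(-3)*(-11) = 24*(-11) = -264)
(1067392 + Q(572))/(2461790 + 3721834) = (1067392 - 264)/(2461790 + 3721834) = 1067128/6183624 = 1067128*(1/6183624) = 133391/772953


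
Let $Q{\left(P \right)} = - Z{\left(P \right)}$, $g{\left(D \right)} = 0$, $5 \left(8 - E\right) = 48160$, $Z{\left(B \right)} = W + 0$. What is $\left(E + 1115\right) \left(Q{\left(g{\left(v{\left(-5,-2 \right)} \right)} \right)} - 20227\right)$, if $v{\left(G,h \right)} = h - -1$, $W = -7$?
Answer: $172051980$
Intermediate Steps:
$Z{\left(B \right)} = -7$ ($Z{\left(B \right)} = -7 + 0 = -7$)
$E = -9624$ ($E = 8 - 9632 = -9624$)
$v{\left(G,h \right)} = 1 + h$ ($v{\left(G,h \right)} = h + 1 = 1 + h$)
$Q{\left(P \right)} = 7$ ($Q{\left(P \right)} = \left(-1\right) \left(-7\right) = 7$)
$\left(E + 1115\right) \left(Q{\left(g{\left(v{\left(-5,-2 \right)} \right)} \right)} - 20227\right) = \left(-9624 + 1115\right) \left(7 - 20227\right) = \left(-8509\right) \left(-20220\right) = 172051980$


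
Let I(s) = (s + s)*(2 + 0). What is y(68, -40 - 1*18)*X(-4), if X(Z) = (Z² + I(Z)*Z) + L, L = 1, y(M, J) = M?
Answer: 5508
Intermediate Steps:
I(s) = 4*s (I(s) = (2*s)*2 = 4*s)
X(Z) = 1 + 5*Z² (X(Z) = (Z² + (4*Z)*Z) + 1 = (Z² + 4*Z²) + 1 = 5*Z² + 1 = 1 + 5*Z²)
y(68, -40 - 1*18)*X(-4) = 68*(1 + 5*(-4)²) = 68*(1 + 5*16) = 68*(1 + 80) = 68*81 = 5508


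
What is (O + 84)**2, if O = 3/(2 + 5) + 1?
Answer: 357604/49 ≈ 7298.0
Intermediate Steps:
O = 10/7 (O = 3/7 + 1 = 10/7 ≈ 1.4286)
(O + 84)**2 = (10/7 + 84)**2 = (598/7)**2 = 357604/49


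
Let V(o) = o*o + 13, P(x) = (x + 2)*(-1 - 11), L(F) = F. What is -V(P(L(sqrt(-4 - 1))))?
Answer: 131 - 576*I*sqrt(5) ≈ 131.0 - 1288.0*I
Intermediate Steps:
P(x) = -24 - 12*x (P(x) = (2 + x)*(-12) = -24 - 12*x)
V(o) = 13 + o**2 (V(o) = o**2 + 13 = 13 + o**2)
-V(P(L(sqrt(-4 - 1)))) = -(13 + (-24 - 12*sqrt(-4 - 1))**2) = -(13 + (-24 - 12*I*sqrt(5))**2) = -13 - (-24 - 12*I*sqrt(5))**2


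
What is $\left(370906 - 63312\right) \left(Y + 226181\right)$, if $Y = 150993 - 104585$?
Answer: $83846740866$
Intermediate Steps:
$Y = 46408$ ($Y = 150993 - 104585 = 46408$)
$\left(370906 - 63312\right) \left(Y + 226181\right) = \left(370906 - 63312\right) \left(46408 + 226181\right) = 307594 \cdot 272589 = 83846740866$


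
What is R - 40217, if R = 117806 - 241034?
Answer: -163445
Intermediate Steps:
R = -123228
R - 40217 = -123228 - 40217 = -163445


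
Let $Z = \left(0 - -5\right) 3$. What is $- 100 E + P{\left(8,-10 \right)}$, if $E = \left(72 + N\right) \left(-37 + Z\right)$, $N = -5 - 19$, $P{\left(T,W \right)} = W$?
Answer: $105590$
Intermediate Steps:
$N = -24$
$Z = 15$ ($Z = \left(0 + 5\right) 3 = 5 \cdot 3 = 15$)
$E = -1056$ ($E = \left(72 - 24\right) \left(-37 + 15\right) = 48 \left(-22\right) = -1056$)
$- 100 E + P{\left(8,-10 \right)} = \left(-100\right) \left(-1056\right) - 10 = 105600 - 10 = 105590$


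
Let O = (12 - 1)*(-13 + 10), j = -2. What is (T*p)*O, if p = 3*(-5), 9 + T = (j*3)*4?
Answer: -16335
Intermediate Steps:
T = -33 (T = -9 - 2*3*4 = -9 - 6*4 = -9 - 24 = -33)
p = -15
O = -33 (O = 11*(-3) = -33)
(T*p)*O = -33*(-15)*(-33) = 495*(-33) = -16335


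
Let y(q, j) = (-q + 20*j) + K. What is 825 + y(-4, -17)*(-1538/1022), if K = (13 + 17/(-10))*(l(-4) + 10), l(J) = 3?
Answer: 5669929/5110 ≈ 1109.6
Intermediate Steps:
K = 1469/10 (K = (13 + 17/(-10))*(3 + 10) = (13 + 17*(-⅒))*13 = (13 - 17/10)*13 = (113/10)*13 = 1469/10 ≈ 146.90)
y(q, j) = 1469/10 - q + 20*j (y(q, j) = (-q + 20*j) + 1469/10 = 1469/10 - q + 20*j)
825 + y(-4, -17)*(-1538/1022) = 825 + (1469/10 - 1*(-4) + 20*(-17))*(-1538/1022) = 825 + (1469/10 + 4 - 340)*(-1538*1/1022) = 825 - 1891/10*(-769/511) = 825 + 1454179/5110 = 5669929/5110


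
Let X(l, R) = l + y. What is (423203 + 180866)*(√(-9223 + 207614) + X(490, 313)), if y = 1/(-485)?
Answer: 143556393781/485 + 604069*√198391 ≈ 5.6505e+8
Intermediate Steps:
y = -1/485 ≈ -0.0020619
X(l, R) = -1/485 + l (X(l, R) = l - 1/485 = -1/485 + l)
(423203 + 180866)*(√(-9223 + 207614) + X(490, 313)) = (423203 + 180866)*(√(-9223 + 207614) + (-1/485 + 490)) = 604069*(√198391 + 237649/485) = 604069*(237649/485 + √198391) = 143556393781/485 + 604069*√198391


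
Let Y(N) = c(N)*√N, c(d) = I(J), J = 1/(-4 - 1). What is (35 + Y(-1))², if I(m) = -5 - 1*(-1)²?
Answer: 1189 - 420*I ≈ 1189.0 - 420.0*I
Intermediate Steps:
J = -⅕ (J = 1/(-5) = -⅕ ≈ -0.20000)
I(m) = -6 (I(m) = -5 - 1*1 = -5 - 1 = -6)
c(d) = -6
Y(N) = -6*√N
(35 + Y(-1))² = (35 - 6*I)²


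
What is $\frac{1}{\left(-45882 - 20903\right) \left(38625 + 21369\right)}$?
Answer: $- \frac{1}{4006699290} \approx -2.4958 \cdot 10^{-10}$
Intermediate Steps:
$\frac{1}{\left(-45882 - 20903\right) \left(38625 + 21369\right)} = \frac{1}{\left(-66785\right) 59994} = \frac{1}{-4006699290} = - \frac{1}{4006699290}$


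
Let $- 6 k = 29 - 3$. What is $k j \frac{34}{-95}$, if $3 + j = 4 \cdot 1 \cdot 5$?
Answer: $\frac{7514}{285} \approx 26.365$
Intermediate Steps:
$k = - \frac{13}{3}$ ($k = - \frac{29 - 3}{6} = \left(- \frac{1}{6}\right) 26 = - \frac{13}{3} \approx -4.3333$)
$j = 17$ ($j = -3 + 4 \cdot 1 \cdot 5 = -3 + 4 \cdot 5 = -3 + 20 = 17$)
$k j \frac{34}{-95} = \left(- \frac{13}{3}\right) 17 \frac{34}{-95} = - \frac{221 \cdot 34 \left(- \frac{1}{95}\right)}{3} = \left(- \frac{221}{3}\right) \left(- \frac{34}{95}\right) = \frac{7514}{285}$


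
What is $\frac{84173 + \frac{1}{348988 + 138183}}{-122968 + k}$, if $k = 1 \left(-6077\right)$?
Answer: $- \frac{13668881528}{20955660565} \approx -0.65228$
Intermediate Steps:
$k = -6077$
$\frac{84173 + \frac{1}{348988 + 138183}}{-122968 + k} = \frac{84173 + \frac{1}{348988 + 138183}}{-122968 - 6077} = \frac{84173 + \frac{1}{487171}}{-129045} = \left(84173 + \frac{1}{487171}\right) \left(- \frac{1}{129045}\right) = \frac{41006644584}{487171} \left(- \frac{1}{129045}\right) = - \frac{13668881528}{20955660565}$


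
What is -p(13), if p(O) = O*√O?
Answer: -13*√13 ≈ -46.872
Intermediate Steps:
p(O) = O^(3/2)
-p(13) = -13^(3/2) = -13*√13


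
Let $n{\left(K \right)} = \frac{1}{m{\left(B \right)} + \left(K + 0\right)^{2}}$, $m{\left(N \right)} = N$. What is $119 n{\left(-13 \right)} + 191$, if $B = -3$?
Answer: $\frac{31825}{166} \approx 191.72$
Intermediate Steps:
$n{\left(K \right)} = \frac{1}{-3 + K^{2}}$ ($n{\left(K \right)} = \frac{1}{-3 + \left(K + 0\right)^{2}} = \frac{1}{-3 + K^{2}}$)
$119 n{\left(-13 \right)} + 191 = \frac{119}{-3 + \left(-13\right)^{2}} + 191 = \frac{119}{-3 + 169} + 191 = \frac{119}{166} + 191 = \frac{31825}{166}$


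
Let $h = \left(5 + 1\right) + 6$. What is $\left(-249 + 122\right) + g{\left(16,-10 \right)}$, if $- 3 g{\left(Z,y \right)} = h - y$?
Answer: $- \frac{403}{3} \approx -134.33$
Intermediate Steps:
$h = 12$ ($h = 6 + 6 = 12$)
$g{\left(Z,y \right)} = -4 + \frac{y}{3}$ ($g{\left(Z,y \right)} = - \frac{12 - y}{3} = -4 + \frac{y}{3}$)
$\left(-249 + 122\right) + g{\left(16,-10 \right)} = \left(-249 + 122\right) + \left(-4 + \frac{1}{3} \left(-10\right)\right) = -127 - \frac{22}{3} = - \frac{403}{3}$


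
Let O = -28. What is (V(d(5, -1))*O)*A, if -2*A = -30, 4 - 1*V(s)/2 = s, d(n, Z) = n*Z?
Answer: -7560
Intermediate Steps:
d(n, Z) = Z*n
V(s) = 8 - 2*s
A = 15 (A = -½*(-30) = 15)
(V(d(5, -1))*O)*A = ((8 - (-2)*5)*(-28))*15 = ((8 - 2*(-5))*(-28))*15 = ((8 + 10)*(-28))*15 = (18*(-28))*15 = -504*15 = -7560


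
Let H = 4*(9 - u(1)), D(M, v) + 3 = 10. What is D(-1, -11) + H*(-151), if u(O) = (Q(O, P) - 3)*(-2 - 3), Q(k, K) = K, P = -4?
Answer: 15711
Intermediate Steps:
D(M, v) = 7 (D(M, v) = -3 + 10 = 7)
u(O) = 35 (u(O) = (-4 - 3)*(-2 - 3) = -7*(-5) = 35)
H = -104 (H = 4*(9 - 1*35) = 4*(9 - 35) = 4*(-26) = -104)
D(-1, -11) + H*(-151) = 7 - 104*(-151) = 7 + 15704 = 15711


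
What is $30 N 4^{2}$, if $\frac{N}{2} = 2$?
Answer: $1920$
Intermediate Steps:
$N = 4$ ($N = 2 \cdot 2 = 4$)
$30 N 4^{2} = 30 \cdot 4 \cdot 4^{2} = 120 \cdot 16 = 1920$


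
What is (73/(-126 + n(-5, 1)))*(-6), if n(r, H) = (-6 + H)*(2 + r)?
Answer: 146/37 ≈ 3.9459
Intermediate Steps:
(73/(-126 + n(-5, 1)))*(-6) = (73/(-126 + (-12 - 6*(-5) + 2*1 + 1*(-5))))*(-6) = (73/(-126 + (-12 + 30 + 2 - 5)))*(-6) = (73/(-126 + 15))*(-6) = (73/(-111))*(-6) = -1/111*73*(-6) = -73/111*(-6) = 146/37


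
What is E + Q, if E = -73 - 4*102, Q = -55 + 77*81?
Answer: 5701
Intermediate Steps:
Q = 6182 (Q = -55 + 6237 = 6182)
E = -481 (E = -73 - 408 = -481)
E + Q = -481 + 6182 = 5701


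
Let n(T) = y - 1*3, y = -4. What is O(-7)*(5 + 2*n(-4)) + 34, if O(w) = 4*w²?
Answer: -1730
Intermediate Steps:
n(T) = -7 (n(T) = -4 - 1*3 = -4 - 3 = -7)
O(-7)*(5 + 2*n(-4)) + 34 = (4*(-7)²)*(5 + 2*(-7)) + 34 = (4*49)*(5 - 14) + 34 = 196*(-9) + 34 = -1764 + 34 = -1730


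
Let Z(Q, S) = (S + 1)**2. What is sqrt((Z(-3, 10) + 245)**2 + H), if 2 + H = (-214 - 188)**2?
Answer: sqrt(295558) ≈ 543.65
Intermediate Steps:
H = 161602 (H = -2 + (-214 - 188)**2 = -2 + (-402)**2 = -2 + 161604 = 161602)
Z(Q, S) = (1 + S)**2
sqrt((Z(-3, 10) + 245)**2 + H) = sqrt(((1 + 10)**2 + 245)**2 + 161602) = sqrt((11**2 + 245)**2 + 161602) = sqrt((121 + 245)**2 + 161602) = sqrt(366**2 + 161602) = sqrt(133956 + 161602) = sqrt(295558)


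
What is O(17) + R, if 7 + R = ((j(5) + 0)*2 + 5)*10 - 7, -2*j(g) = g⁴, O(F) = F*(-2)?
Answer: -6248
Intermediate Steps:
O(F) = -2*F
j(g) = -g⁴/2
R = -6214 (R = -7 + (((-½*5⁴ + 0)*2 + 5)*10 - 7) = -7 + (((-½*625 + 0)*2 + 5)*10 - 7) = -7 + (((-625/2 + 0)*2 + 5)*10 - 7) = -7 + ((-625/2*2 + 5)*10 - 7) = -7 + ((-625 + 5)*10 - 7) = -7 + (-620*10 - 7) = -7 + (-6200 - 7) = -7 - 6207 = -6214)
O(17) + R = -2*17 - 6214 = -34 - 6214 = -6248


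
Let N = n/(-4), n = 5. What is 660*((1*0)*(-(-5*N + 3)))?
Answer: 0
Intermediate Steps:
N = -5/4 (N = 5/(-4) = 5*(-¼) = -5/4 ≈ -1.2500)
660*((1*0)*(-(-5*N + 3))) = 660*((1*0)*(-(-5*(-5/4) + 3))) = 660*(0*(-(25/4 + 3))) = 660*(0*(-1*37/4)) = 660*(0*(-37/4)) = 660*0 = 0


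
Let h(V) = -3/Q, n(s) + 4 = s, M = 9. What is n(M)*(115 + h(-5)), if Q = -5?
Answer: 578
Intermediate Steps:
n(s) = -4 + s
h(V) = ⅗ (h(V) = -3/(-5) = -3*(-⅕) = ⅗)
n(M)*(115 + h(-5)) = (-4 + 9)*(115 + ⅗) = 5*(578/5) = 578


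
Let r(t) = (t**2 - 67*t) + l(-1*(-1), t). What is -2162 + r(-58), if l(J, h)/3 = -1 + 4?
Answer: 5097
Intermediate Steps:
l(J, h) = 9 (l(J, h) = 3*(-1 + 4) = 3*3 = 9)
r(t) = 9 + t**2 - 67*t (r(t) = (t**2 - 67*t) + 9 = 9 + t**2 - 67*t)
-2162 + r(-58) = -2162 + (9 + (-58)**2 - 67*(-58)) = -2162 + (9 + 3364 + 3886) = -2162 + 7259 = 5097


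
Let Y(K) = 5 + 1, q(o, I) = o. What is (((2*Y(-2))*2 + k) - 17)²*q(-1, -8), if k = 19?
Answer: -676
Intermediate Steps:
Y(K) = 6
(((2*Y(-2))*2 + k) - 17)²*q(-1, -8) = (((2*6)*2 + 19) - 17)²*(-1) = ((12*2 + 19) - 17)²*(-1) = ((24 + 19) - 17)²*(-1) = (43 - 17)²*(-1) = 26²*(-1) = 676*(-1) = -676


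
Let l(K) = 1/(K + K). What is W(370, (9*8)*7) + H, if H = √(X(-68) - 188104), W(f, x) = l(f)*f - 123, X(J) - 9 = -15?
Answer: -245/2 + I*√188110 ≈ -122.5 + 433.72*I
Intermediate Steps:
l(K) = 1/(2*K)
X(J) = -6 (X(J) = 9 - 15 = -6)
W(f, x) = -245/2 (W(f, x) = (1/(2*f))*f - 123 = ½ - 123 = -245/2)
H = I*√188110 (H = √(-6 - 188104) = √(-188110) = I*√188110 ≈ 433.72*I)
W(370, (9*8)*7) + H = -245/2 + I*√188110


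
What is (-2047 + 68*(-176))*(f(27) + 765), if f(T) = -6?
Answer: -10637385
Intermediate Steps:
(-2047 + 68*(-176))*(f(27) + 765) = (-2047 + 68*(-176))*(-6 + 765) = (-2047 - 11968)*759 = -14015*759 = -10637385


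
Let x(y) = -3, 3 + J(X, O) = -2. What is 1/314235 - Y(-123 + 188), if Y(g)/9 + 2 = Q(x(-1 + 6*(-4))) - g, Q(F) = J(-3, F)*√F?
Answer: 189483706/314235 + 45*I*√3 ≈ 603.0 + 77.942*I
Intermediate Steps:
J(X, O) = -5 (J(X, O) = -3 - 2 = -5)
Q(F) = -5*√F
Y(g) = -18 - 9*g - 45*I*√3 (Y(g) = -18 + 9*(-5*I*√3 - g) = -18 + 9*(-g - 5*I*√3) = -18 + (-9*g - 45*I*√3) = -18 - 9*g - 45*I*√3)
1/314235 - Y(-123 + 188) = 1/314235 - (-18 - 9*(-123 + 188) - 45*I*√3) = 1/314235 - (-18 - 9*65 - 45*I*√3) = 1/314235 - (-18 - 585 - 45*I*√3) = 1/314235 - (-603 - 45*I*√3) = 1/314235 + (603 + 45*I*√3) = 189483706/314235 + 45*I*√3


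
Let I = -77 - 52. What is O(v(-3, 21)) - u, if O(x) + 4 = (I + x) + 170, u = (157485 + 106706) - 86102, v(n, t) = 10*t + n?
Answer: -177845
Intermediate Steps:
I = -129
v(n, t) = n + 10*t
u = 178089 (u = 264191 - 86102 = 178089)
O(x) = 37 + x (O(x) = -4 + ((-129 + x) + 170) = -4 + (41 + x) = 37 + x)
O(v(-3, 21)) - u = (37 + (-3 + 10*21)) - 1*178089 = (37 + (-3 + 210)) - 178089 = (37 + 207) - 178089 = 244 - 178089 = -177845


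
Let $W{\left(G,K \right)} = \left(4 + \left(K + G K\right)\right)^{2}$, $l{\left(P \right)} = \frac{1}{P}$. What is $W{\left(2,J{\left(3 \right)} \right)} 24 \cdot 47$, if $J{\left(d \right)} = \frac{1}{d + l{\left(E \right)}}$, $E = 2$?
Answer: $\frac{1303968}{49} \approx 26612.0$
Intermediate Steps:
$J{\left(d \right)} = \frac{1}{\frac{1}{2} + d}$ ($J{\left(d \right)} = \frac{1}{d + \frac{1}{2}} = \frac{1}{\frac{1}{2} + d}$)
$W{\left(G,K \right)} = \left(4 + K + G K\right)^{2}$
$W{\left(2,J{\left(3 \right)} \right)} 24 \cdot 47 = \left(4 + \frac{2}{1 + 2 \cdot 3} + 2 \frac{2}{1 + 2 \cdot 3}\right)^{2} \cdot 24 \cdot 47 = \left(4 + \frac{2}{1 + 6} + 2 \frac{2}{1 + 6}\right)^{2} \cdot 24 \cdot 47 = \left(4 + \frac{2}{7} + 2 \cdot \frac{2}{7}\right)^{2} \cdot 24 \cdot 47 = \left(4 + \frac{2}{7} + \frac{4}{7}\right)^{2} \cdot 24 \cdot 47 = \left(\frac{34}{7}\right)^{2} \cdot 24 \cdot 47 = \frac{1156}{49} \cdot 24 \cdot 47 = \frac{27744}{49} \cdot 47 = \frac{1303968}{49}$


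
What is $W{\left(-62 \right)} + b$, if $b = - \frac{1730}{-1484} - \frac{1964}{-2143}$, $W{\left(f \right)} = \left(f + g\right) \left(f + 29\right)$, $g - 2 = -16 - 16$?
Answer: $\frac{4830872799}{1590106} \approx 3038.1$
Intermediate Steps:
$g = -30$ ($g = 2 - 32 = -30$)
$W{\left(f \right)} = \left(-30 + f\right) \left(29 + f\right)$ ($W{\left(f \right)} = \left(f - 30\right) \left(f + 29\right) = \left(-30 + f\right) \left(29 + f\right)$)
$b = \frac{3310983}{1590106}$ ($b = \left(-1730\right) \left(- \frac{1}{1484}\right) - - \frac{1964}{2143} = \frac{865}{742} + \frac{1964}{2143} = \frac{3310983}{1590106} \approx 2.0822$)
$W{\left(-62 \right)} + b = \left(-870 + \left(-62\right)^{2} - -62\right) + \frac{3310983}{1590106} = \left(-870 + 3844 + 62\right) + \frac{3310983}{1590106} = 3036 + \frac{3310983}{1590106} = \frac{4830872799}{1590106}$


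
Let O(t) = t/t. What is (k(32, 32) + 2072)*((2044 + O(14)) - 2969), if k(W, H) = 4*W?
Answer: -2032800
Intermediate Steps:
O(t) = 1
(k(32, 32) + 2072)*((2044 + O(14)) - 2969) = (4*32 + 2072)*((2044 + 1) - 2969) = (128 + 2072)*(2045 - 2969) = 2200*(-924) = -2032800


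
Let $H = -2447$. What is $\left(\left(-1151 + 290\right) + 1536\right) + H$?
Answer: $-1772$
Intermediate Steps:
$\left(\left(-1151 + 290\right) + 1536\right) + H = \left(\left(-1151 + 290\right) + 1536\right) - 2447 = \left(-861 + 1536\right) - 2447 = 675 - 2447 = -1772$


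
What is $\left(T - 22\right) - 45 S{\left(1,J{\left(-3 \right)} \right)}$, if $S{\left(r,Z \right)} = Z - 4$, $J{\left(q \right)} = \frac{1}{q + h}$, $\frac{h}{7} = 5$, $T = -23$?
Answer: $\frac{4275}{32} \approx 133.59$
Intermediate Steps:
$h = 35$ ($h = 7 \cdot 5 = 35$)
$J{\left(q \right)} = \frac{1}{35 + q}$ ($J{\left(q \right)} = \frac{1}{q + 35} = \frac{1}{35 + q}$)
$S{\left(r,Z \right)} = -4 + Z$ ($S{\left(r,Z \right)} = Z - 4 = -4 + Z$)
$\left(T - 22\right) - 45 S{\left(1,J{\left(-3 \right)} \right)} = \left(-23 - 22\right) - 45 \left(-4 + \frac{1}{35 - 3}\right) = \left(-23 - 22\right) - 45 \left(-4 + \frac{1}{32}\right) = -45 - 45 \left(-4 + \frac{1}{32}\right) = -45 - - \frac{5715}{32} = -45 + \frac{5715}{32} = \frac{4275}{32}$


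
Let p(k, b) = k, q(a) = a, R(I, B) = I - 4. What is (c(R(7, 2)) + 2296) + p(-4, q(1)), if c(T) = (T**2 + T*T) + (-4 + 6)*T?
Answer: 2316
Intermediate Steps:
R(I, B) = -4 + I
c(T) = 2*T + 2*T**2 (c(T) = (T**2 + T**2) + 2*T = 2*T**2 + 2*T = 2*T + 2*T**2)
(c(R(7, 2)) + 2296) + p(-4, q(1)) = (2*(-4 + 7)*(1 + (-4 + 7)) + 2296) - 4 = (2*3*(1 + 3) + 2296) - 4 = (2*3*4 + 2296) - 4 = (24 + 2296) - 4 = 2320 - 4 = 2316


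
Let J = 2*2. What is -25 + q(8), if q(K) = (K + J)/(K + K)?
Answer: -97/4 ≈ -24.250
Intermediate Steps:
J = 4
q(K) = (4 + K)/(2*K) (q(K) = (K + 4)/(K + K) = (4 + K)/((2*K)) = (4 + K)*(1/(2*K)) = (4 + K)/(2*K))
-25 + q(8) = -25 + (½)*(4 + 8)/8 = -25 + (½)*(⅛)*12 = -25 + ¾ = -97/4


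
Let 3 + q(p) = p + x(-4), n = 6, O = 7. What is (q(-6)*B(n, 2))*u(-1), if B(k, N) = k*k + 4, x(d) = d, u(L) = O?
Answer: -3640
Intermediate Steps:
u(L) = 7
B(k, N) = 4 + k² (B(k, N) = k² + 4 = 4 + k²)
q(p) = -7 + p (q(p) = -3 + (p - 4) = -3 + (-4 + p) = -7 + p)
(q(-6)*B(n, 2))*u(-1) = ((-7 - 6)*(4 + 6²))*7 = -13*(4 + 36)*7 = -13*40*7 = -520*7 = -3640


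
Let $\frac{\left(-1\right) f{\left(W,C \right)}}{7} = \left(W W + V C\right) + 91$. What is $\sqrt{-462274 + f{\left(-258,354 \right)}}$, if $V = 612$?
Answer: $i \sqrt{2445395} \approx 1563.8 i$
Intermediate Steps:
$f{\left(W,C \right)} = -637 - 4284 C - 7 W^{2}$ ($f{\left(W,C \right)} = - 7 \left(\left(W W + 612 C\right) + 91\right) = - 7 \left(\left(W^{2} + 612 C\right) + 91\right) = - 7 \left(91 + W^{2} + 612 C\right) = -637 - 4284 C - 7 W^{2}$)
$\sqrt{-462274 + f{\left(-258,354 \right)}} = \sqrt{-462274 - \left(1517173 + 465948\right)} = \sqrt{-462274 - 1983121} = \sqrt{-2445395} = i \sqrt{2445395}$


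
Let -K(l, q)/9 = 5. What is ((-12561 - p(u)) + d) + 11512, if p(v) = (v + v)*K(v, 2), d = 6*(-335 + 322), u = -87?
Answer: -8957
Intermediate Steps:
K(l, q) = -45 (K(l, q) = -9*5 = -45)
d = -78 (d = 6*(-13) = -78)
p(v) = -90*v (p(v) = (v + v)*(-45) = (2*v)*(-45) = -90*v)
((-12561 - p(u)) + d) + 11512 = ((-12561 - (-90)*(-87)) - 78) + 11512 = ((-12561 - 1*7830) - 78) + 11512 = ((-12561 - 7830) - 78) + 11512 = (-20391 - 78) + 11512 = -20469 + 11512 = -8957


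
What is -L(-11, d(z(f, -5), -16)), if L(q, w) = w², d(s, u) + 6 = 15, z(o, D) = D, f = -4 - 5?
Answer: -81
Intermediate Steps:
f = -9
d(s, u) = 9 (d(s, u) = -6 + 15 = 9)
-L(-11, d(z(f, -5), -16)) = -1*9² = -1*81 = -81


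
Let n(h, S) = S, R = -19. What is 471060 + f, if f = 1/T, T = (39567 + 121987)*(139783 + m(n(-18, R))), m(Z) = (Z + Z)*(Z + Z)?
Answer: 10747604510223481/22815786758 ≈ 4.7106e+5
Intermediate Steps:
m(Z) = 4*Z² (m(Z) = (2*Z)*(2*Z) = 4*Z²)
T = 22815786758 (T = (39567 + 121987)*(139783 + 4*(-19)²) = 161554*(139783 + 4*361) = 161554*(139783 + 1444) = 161554*141227 = 22815786758)
f = 1/22815786758 ≈ 4.3829e-11
471060 + f = 471060 + 1/22815786758 = 10747604510223481/22815786758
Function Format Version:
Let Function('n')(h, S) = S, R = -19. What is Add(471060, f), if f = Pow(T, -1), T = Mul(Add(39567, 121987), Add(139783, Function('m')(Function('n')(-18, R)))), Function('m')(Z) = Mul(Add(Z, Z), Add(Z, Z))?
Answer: Rational(10747604510223481, 22815786758) ≈ 4.7106e+5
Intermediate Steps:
Function('m')(Z) = Mul(4, Pow(Z, 2)) (Function('m')(Z) = Mul(Mul(2, Z), Mul(2, Z)) = Mul(4, Pow(Z, 2)))
T = 22815786758 (T = Mul(Add(39567, 121987), Add(139783, Mul(4, Pow(-19, 2)))) = Mul(161554, Add(139783, Mul(4, 361))) = Mul(161554, Add(139783, 1444)) = Mul(161554, 141227) = 22815786758)
f = Rational(1, 22815786758) (f = Pow(22815786758, -1) = Rational(1, 22815786758) ≈ 4.3829e-11)
Add(471060, f) = Add(471060, Rational(1, 22815786758)) = Rational(10747604510223481, 22815786758)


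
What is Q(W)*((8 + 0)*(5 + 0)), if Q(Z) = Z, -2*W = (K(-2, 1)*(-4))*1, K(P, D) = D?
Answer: 80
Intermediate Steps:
W = 2 (W = -1*(-4)/2 = -(-2) = -½*(-4) = 2)
Q(W)*((8 + 0)*(5 + 0)) = 2*((8 + 0)*(5 + 0)) = 2*(8*5) = 2*40 = 80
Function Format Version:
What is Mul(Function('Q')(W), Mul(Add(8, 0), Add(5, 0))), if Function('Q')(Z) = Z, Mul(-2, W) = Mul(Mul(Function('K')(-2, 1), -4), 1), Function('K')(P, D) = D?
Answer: 80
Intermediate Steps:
W = 2 (W = Mul(Rational(-1, 2), Mul(Mul(1, -4), 1)) = Mul(Rational(-1, 2), Mul(-4, 1)) = Mul(Rational(-1, 2), -4) = 2)
Mul(Function('Q')(W), Mul(Add(8, 0), Add(5, 0))) = Mul(2, Mul(Add(8, 0), Add(5, 0))) = Mul(2, Mul(8, 5)) = Mul(2, 40) = 80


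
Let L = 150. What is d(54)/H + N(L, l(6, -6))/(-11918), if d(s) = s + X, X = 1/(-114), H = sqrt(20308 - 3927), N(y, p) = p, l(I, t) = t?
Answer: 3/5959 + 6155*sqrt(16381)/1867434 ≈ 0.42235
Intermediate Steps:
H = sqrt(16381) ≈ 127.99
X = -1/114 ≈ -0.0087719
d(s) = -1/114 + s (d(s) = s - 1/114 = -1/114 + s)
d(54)/H + N(L, l(6, -6))/(-11918) = (-1/114 + 54)/(sqrt(16381)) - 6/(-11918) = 6155*(sqrt(16381)/16381)/114 - 6*(-1/11918) = 6155*sqrt(16381)/1867434 + 3/5959 = 3/5959 + 6155*sqrt(16381)/1867434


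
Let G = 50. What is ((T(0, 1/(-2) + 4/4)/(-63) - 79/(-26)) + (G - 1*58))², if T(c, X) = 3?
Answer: 7480225/298116 ≈ 25.092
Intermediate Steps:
((T(0, 1/(-2) + 4/4)/(-63) - 79/(-26)) + (G - 1*58))² = ((3/(-63) - 79/(-26)) + (50 - 1*58))² = ((3*(-1/63) - 79*(-1/26)) + (50 - 58))² = ((-1/21 + 79/26) - 8)² = (1633/546 - 8)² = (-2735/546)² = 7480225/298116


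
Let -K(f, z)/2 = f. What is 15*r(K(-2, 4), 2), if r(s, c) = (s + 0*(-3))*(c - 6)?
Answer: -240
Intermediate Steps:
K(f, z) = -2*f
r(s, c) = s*(-6 + c) (r(s, c) = (s + 0)*(-6 + c) = s*(-6 + c))
15*r(K(-2, 4), 2) = 15*((-2*(-2))*(-6 + 2)) = 15*(4*(-4)) = 15*(-16) = -240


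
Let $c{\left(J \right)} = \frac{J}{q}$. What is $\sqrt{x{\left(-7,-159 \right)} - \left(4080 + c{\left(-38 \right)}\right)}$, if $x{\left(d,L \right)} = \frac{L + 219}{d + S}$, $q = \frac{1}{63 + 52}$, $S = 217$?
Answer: $\frac{4 \sqrt{889}}{7} \approx 17.038$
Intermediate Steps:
$q = \frac{1}{115} \approx 0.0086956$
$x{\left(d,L \right)} = \frac{219 + L}{217 + d}$ ($x{\left(d,L \right)} = \frac{L + 219}{d + 217} = \frac{219 + L}{217 + d}$)
$c{\left(J \right)} = 115 J$ ($c{\left(J \right)} = J \frac{1}{\frac{1}{115}} = J 115 = 115 J$)
$\sqrt{x{\left(-7,-159 \right)} - \left(4080 + c{\left(-38 \right)}\right)} = \sqrt{\frac{219 - 159}{217 - 7} - \left(4080 + 115 \left(-38\right)\right)} = \sqrt{\frac{1}{210} \cdot 60 - -290} = \sqrt{\frac{1}{210} \cdot 60 + \left(-4080 + 4370\right)} = \sqrt{\frac{2}{7} + 290} = \sqrt{\frac{2032}{7}} = \frac{4 \sqrt{889}}{7}$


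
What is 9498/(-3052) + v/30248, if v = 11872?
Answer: -15691385/5769806 ≈ -2.7196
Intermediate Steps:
9498/(-3052) + v/30248 = 9498/(-3052) + 11872/30248 = 9498*(-1/3052) + 11872*(1/30248) = -4749/1526 + 1484/3781 = -15691385/5769806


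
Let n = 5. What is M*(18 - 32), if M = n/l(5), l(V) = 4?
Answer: -35/2 ≈ -17.500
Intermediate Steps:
M = 5/4 ≈ 1.2500
M*(18 - 32) = 5*(18 - 32)/4 = (5/4)*(-14) = -35/2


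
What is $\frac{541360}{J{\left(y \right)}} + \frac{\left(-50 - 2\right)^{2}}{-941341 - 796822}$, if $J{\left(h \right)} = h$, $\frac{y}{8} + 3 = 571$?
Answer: $\frac{58809977169}{493638292} \approx 119.14$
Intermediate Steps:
$y = 4544$ ($y = -24 + 8 \cdot 571 = -24 + 4568 = 4544$)
$\frac{541360}{J{\left(y \right)}} + \frac{\left(-50 - 2\right)^{2}}{-941341 - 796822} = \frac{541360}{4544} + \frac{\left(-50 - 2\right)^{2}}{-941341 - 796822} = 541360 \cdot \frac{1}{4544} + \frac{\left(-52\right)^{2}}{-1738163} = \frac{33835}{284} + 2704 \left(- \frac{1}{1738163}\right) = \frac{33835}{284} - \frac{2704}{1738163} = \frac{58809977169}{493638292}$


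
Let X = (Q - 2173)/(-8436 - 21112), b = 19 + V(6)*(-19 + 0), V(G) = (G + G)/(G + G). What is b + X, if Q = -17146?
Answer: 19319/29548 ≈ 0.65382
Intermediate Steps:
V(G) = 1 (V(G) = (2*G)/((2*G)) = (2*G)*(1/(2*G)) = 1)
b = 0 (b = 19 + 1*(-19 + 0) = 19 + 1*(-19) = 19 - 19 = 0)
X = 19319/29548 (X = (-17146 - 2173)/(-8436 - 21112) = -19319/(-29548) = -19319*(-1/29548) = 19319/29548 ≈ 0.65382)
b + X = 0 + 19319/29548 = 19319/29548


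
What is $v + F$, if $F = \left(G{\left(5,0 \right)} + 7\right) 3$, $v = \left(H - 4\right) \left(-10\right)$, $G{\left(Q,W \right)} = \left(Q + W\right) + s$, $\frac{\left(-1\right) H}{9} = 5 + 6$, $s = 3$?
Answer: $1075$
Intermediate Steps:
$H = -99$ ($H = - 9 \left(5 + 6\right) = \left(-9\right) 11 = -99$)
$G{\left(Q,W \right)} = 3 + Q + W$ ($G{\left(Q,W \right)} = \left(Q + W\right) + 3 = 3 + Q + W$)
$v = 1030$ ($v = \left(-99 - 4\right) \left(-10\right) = \left(-103\right) \left(-10\right) = 1030$)
$F = 45$ ($F = \left(\left(3 + 5 + 0\right) + 7\right) 3 = \left(8 + 7\right) 3 = 15 \cdot 3 = 45$)
$v + F = 1030 + 45 = 1075$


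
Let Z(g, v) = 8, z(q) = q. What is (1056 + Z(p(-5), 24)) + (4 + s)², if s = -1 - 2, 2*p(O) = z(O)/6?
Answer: 1065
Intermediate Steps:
p(O) = O/12 (p(O) = (O/6)/2 = O/12)
s = -3
(1056 + Z(p(-5), 24)) + (4 + s)² = (1056 + 8) + (4 - 3)² = 1064 + 1² = 1064 + 1 = 1065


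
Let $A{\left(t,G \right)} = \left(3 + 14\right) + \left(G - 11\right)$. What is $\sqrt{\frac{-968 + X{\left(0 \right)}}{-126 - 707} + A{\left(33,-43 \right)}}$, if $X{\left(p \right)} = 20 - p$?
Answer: $\frac{i \sqrt{507841}}{119} \approx 5.9885 i$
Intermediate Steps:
$A{\left(t,G \right)} = 6 + G$ ($A{\left(t,G \right)} = 17 + \left(-11 + G\right) = 6 + G$)
$\sqrt{\frac{-968 + X{\left(0 \right)}}{-126 - 707} + A{\left(33,-43 \right)}} = \sqrt{\frac{-968 + \left(20 - 0\right)}{-126 - 707} + \left(6 - 43\right)} = \sqrt{\frac{-968 + \left(20 + 0\right)}{-833} - 37} = \sqrt{\left(-968 + 20\right) \left(- \frac{1}{833}\right) - 37} = \sqrt{\left(-948\right) \left(- \frac{1}{833}\right) - 37} = \sqrt{\frac{948}{833} - 37} = \sqrt{- \frac{29873}{833}} = \frac{i \sqrt{507841}}{119}$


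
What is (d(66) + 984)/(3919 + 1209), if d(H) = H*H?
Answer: 1335/1282 ≈ 1.0413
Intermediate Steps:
d(H) = H**2
(d(66) + 984)/(3919 + 1209) = (66**2 + 984)/(3919 + 1209) = (4356 + 984)/5128 = 5340*(1/5128) = 1335/1282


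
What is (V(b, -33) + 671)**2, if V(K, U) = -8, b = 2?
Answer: 439569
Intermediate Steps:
(V(b, -33) + 671)**2 = (-8 + 671)**2 = 663**2 = 439569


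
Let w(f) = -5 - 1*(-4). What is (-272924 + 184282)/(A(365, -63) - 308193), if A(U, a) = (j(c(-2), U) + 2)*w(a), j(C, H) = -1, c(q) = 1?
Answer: 44321/154097 ≈ 0.28762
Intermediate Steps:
w(f) = -1 (w(f) = -5 + 4 = -1)
A(U, a) = -1 (A(U, a) = (-1 + 2)*(-1) = 1*(-1) = -1)
(-272924 + 184282)/(A(365, -63) - 308193) = (-272924 + 184282)/(-1 - 308193) = -88642/(-308194) = -88642*(-1/308194) = 44321/154097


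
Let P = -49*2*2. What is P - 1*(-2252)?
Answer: 2056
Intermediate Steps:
P = -196 (P = -98*2 = -196)
P - 1*(-2252) = -196 - 1*(-2252) = -196 + 2252 = 2056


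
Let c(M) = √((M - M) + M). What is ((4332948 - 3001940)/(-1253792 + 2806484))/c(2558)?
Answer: 166376*√2558/496473267 ≈ 0.016949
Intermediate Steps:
c(M) = √M (c(M) = √(0 + M) = √M)
((4332948 - 3001940)/(-1253792 + 2806484))/c(2558) = ((4332948 - 3001940)/(-1253792 + 2806484))/(√2558) = (1331008/1552692)*(√2558/2558) = (1331008*(1/1552692))*(√2558/2558) = 332752*(√2558/2558)/388173 = 166376*√2558/496473267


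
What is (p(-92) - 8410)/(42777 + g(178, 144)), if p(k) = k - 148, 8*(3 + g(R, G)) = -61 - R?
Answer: -69200/341953 ≈ -0.20237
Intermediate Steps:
g(R, G) = -85/8 - R/8 (g(R, G) = -3 + (-61 - R)/8 = -3 + (-61/8 - R/8) = -85/8 - R/8)
p(k) = -148 + k
(p(-92) - 8410)/(42777 + g(178, 144)) = ((-148 - 92) - 8410)/(42777 + (-85/8 - 1/8*178)) = (-240 - 8410)/(42777 + (-85/8 - 89/4)) = -8650/(42777 - 263/8) = -8650/341953/8 = -8650*8/341953 = -69200/341953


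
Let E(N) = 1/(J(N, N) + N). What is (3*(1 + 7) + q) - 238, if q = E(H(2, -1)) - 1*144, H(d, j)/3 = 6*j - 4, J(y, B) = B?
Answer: -21481/60 ≈ -358.02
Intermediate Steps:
H(d, j) = -12 + 18*j (H(d, j) = 3*(6*j - 4) = 3*(-4 + 6*j) = -12 + 18*j)
E(N) = 1/(2*N) (E(N) = 1/(N + N) = 1/(2*N))
q = -8641/60 (q = 1/(2*(-12 + 18*(-1))) - 1*144 = 1/(2*(-12 - 18)) - 144 = (½)/(-30) - 144 = (½)*(-1/30) - 144 = -1/60 - 144 = -8641/60 ≈ -144.02)
(3*(1 + 7) + q) - 238 = (3*(1 + 7) - 8641/60) - 238 = (3*8 - 8641/60) - 238 = (24 - 8641/60) - 238 = -7201/60 - 238 = -21481/60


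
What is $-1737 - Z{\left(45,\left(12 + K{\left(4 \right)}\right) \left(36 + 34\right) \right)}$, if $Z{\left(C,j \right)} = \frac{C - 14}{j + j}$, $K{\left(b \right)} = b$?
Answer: $- \frac{3890911}{2240} \approx -1737.0$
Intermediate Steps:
$Z{\left(C,j \right)} = \frac{-14 + C}{2 j}$
$-1737 - Z{\left(45,\left(12 + K{\left(4 \right)}\right) \left(36 + 34\right) \right)} = -1737 - \frac{-14 + 45}{2 \left(12 + 4\right) \left(36 + 34\right)} = -1737 - \frac{1}{2} \frac{1}{16 \cdot 70} \cdot 31 = -1737 - \frac{1}{2} \cdot \frac{1}{1120} \cdot 31 = -1737 - \frac{31}{2240} = - \frac{3890911}{2240}$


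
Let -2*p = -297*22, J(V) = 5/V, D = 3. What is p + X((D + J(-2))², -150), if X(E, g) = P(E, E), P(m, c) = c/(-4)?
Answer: 52271/16 ≈ 3266.9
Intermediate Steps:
P(m, c) = -c/4 (P(m, c) = c*(-¼) = -c/4)
X(E, g) = -E/4
p = 3267 (p = -(-297)*22/2 = -½*(-6534) = 3267)
p + X((D + J(-2))², -150) = 3267 - (3 + 5/(-2))²/4 = 3267 - (3 + 5*(-½))²/4 = 3267 - (3 - 5/2)²/4 = 3267 - (½)²/4 = 3267 - ¼*¼ = 3267 - 1/16 = 52271/16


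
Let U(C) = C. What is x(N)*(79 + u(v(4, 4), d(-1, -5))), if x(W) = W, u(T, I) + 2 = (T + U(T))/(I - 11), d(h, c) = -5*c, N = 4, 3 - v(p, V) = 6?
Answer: 2144/7 ≈ 306.29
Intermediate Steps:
v(p, V) = -3 (v(p, V) = 3 - 1*6 = 3 - 6 = -3)
u(T, I) = -2 + 2*T/(-11 + I) (u(T, I) = -2 + (T + T)/(I - 11) = -2 + (2*T)/(-11 + I) = -2 + 2*T/(-11 + I))
x(N)*(79 + u(v(4, 4), d(-1, -5))) = 4*(79 + 2*(11 - 3 - (-5)*(-5))/(-11 - 5*(-5))) = 4*(79 + 2*(11 - 3 - 1*25)/(-11 + 25)) = 4*(79 + 2*(11 - 3 - 25)/14) = 4*(79 + 2*(1/14)*(-17)) = 4*(79 - 17/7) = 4*(536/7) = 2144/7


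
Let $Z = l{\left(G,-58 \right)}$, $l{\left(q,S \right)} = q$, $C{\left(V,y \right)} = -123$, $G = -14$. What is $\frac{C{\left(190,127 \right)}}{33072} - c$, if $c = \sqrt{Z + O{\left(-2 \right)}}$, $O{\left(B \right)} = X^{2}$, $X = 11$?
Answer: $- \frac{41}{11024} - \sqrt{107} \approx -10.348$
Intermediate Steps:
$O{\left(B \right)} = 121$ ($O{\left(B \right)} = 11^{2} = 121$)
$Z = -14$
$c = \sqrt{107}$ ($c = \sqrt{-14 + 121} = \sqrt{107} \approx 10.344$)
$\frac{C{\left(190,127 \right)}}{33072} - c = - \frac{123}{33072} - \sqrt{107} = \left(-123\right) \frac{1}{33072} - \sqrt{107} = - \frac{41}{11024} - \sqrt{107}$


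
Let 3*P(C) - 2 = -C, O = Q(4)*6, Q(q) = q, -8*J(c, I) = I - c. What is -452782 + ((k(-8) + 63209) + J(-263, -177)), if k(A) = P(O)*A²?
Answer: -4680637/12 ≈ -3.9005e+5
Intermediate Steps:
J(c, I) = -I/8 + c/8 (J(c, I) = -(I - c)/8 = -I/8 + c/8)
O = 24 (O = 4*6 = 24)
P(C) = ⅔ - C/3 (P(C) = ⅔ + (-C)/3 = ⅔ - C/3)
k(A) = -22*A²/3 (k(A) = (⅔ - ⅓*24)*A² = (⅔ - 8)*A² = -22*A²/3)
-452782 + ((k(-8) + 63209) + J(-263, -177)) = -452782 + ((-22/3*(-8)² + 63209) + (-⅛*(-177) + (⅛)*(-263))) = -452782 + ((-22/3*64 + 63209) + (177/8 - 263/8)) = -452782 + ((-1408/3 + 63209) - 43/4) = -452782 + (188219/3 - 43/4) = -452782 + 752747/12 = -4680637/12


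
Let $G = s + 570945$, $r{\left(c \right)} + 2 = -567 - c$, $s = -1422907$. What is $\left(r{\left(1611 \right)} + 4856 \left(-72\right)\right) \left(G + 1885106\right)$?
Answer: $-363472456928$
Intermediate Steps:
$r{\left(c \right)} = -569 - c$ ($r{\left(c \right)} = -2 - \left(567 + c\right) = -569 - c$)
$G = -851962$ ($G = -1422907 + 570945 = -851962$)
$\left(r{\left(1611 \right)} + 4856 \left(-72\right)\right) \left(G + 1885106\right) = \left(\left(-569 - 1611\right) + 4856 \left(-72\right)\right) \left(-851962 + 1885106\right) = \left(\left(-569 - 1611\right) - 349632\right) 1033144 = \left(-2180 - 349632\right) 1033144 = \left(-351812\right) 1033144 = -363472456928$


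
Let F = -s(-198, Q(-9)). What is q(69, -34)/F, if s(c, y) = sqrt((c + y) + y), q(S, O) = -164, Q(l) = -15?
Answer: -82*I*sqrt(57)/57 ≈ -10.861*I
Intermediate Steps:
s(c, y) = sqrt(c + 2*y)
F = -2*I*sqrt(57) (F = -sqrt(-198 + 2*(-15)) = -sqrt(-198 - 30) = -sqrt(-228) = -2*I*sqrt(57) ≈ -15.1*I)
q(69, -34)/F = -164*I*sqrt(57)/114 = -82*I*sqrt(57)/57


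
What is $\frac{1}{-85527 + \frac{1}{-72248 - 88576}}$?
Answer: $- \frac{160824}{13754794249} \approx -1.1692 \cdot 10^{-5}$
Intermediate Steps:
$\frac{1}{-85527 + \frac{1}{-72248 - 88576}} = \frac{1}{-85527 + \frac{1}{-160824}} = \frac{1}{-85527 - \frac{1}{160824}} = \frac{1}{- \frac{13754794249}{160824}} = - \frac{160824}{13754794249}$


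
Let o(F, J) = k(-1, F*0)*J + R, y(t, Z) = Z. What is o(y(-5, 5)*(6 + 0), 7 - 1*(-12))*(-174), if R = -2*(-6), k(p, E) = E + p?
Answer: 1218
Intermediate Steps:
R = 12
o(F, J) = 12 - J (o(F, J) = (F*0 - 1)*J + 12 = (0 - 1)*J + 12 = -J + 12 = 12 - J)
o(y(-5, 5)*(6 + 0), 7 - 1*(-12))*(-174) = (12 - (7 - 1*(-12)))*(-174) = (12 - (7 + 12))*(-174) = (12 - 1*19)*(-174) = (12 - 19)*(-174) = -7*(-174) = 1218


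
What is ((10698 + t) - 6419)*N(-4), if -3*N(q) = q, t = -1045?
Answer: 4312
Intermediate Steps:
N(q) = -q/3
((10698 + t) - 6419)*N(-4) = ((10698 - 1045) - 6419)*(-⅓*(-4)) = (9653 - 6419)*(4/3) = 3234*(4/3) = 4312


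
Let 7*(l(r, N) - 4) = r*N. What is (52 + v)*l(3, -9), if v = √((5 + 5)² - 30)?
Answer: 52/7 + √70/7 ≈ 8.6238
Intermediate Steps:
l(r, N) = 4 + N*r/7 (l(r, N) = 4 + (r*N)/7 = 4 + (N*r)/7 = 4 + N*r/7)
v = √70 (v = √(10² - 30) = √(100 - 30) = √70 ≈ 8.3666)
(52 + v)*l(3, -9) = (52 + √70)*(4 + (⅐)*(-9)*3) = (52 + √70)*(4 - 27/7) = (52 + √70)*(⅐) = 52/7 + √70/7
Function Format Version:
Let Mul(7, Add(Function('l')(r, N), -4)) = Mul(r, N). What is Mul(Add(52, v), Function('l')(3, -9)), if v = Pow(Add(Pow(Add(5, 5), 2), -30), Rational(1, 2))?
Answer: Add(Rational(52, 7), Mul(Rational(1, 7), Pow(70, Rational(1, 2)))) ≈ 8.6238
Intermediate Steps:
Function('l')(r, N) = Add(4, Mul(Rational(1, 7), N, r)) (Function('l')(r, N) = Add(4, Mul(Rational(1, 7), Mul(r, N))) = Add(4, Mul(Rational(1, 7), Mul(N, r))) = Add(4, Mul(Rational(1, 7), N, r)))
v = Pow(70, Rational(1, 2)) (v = Pow(Add(Pow(10, 2), -30), Rational(1, 2)) = Pow(Add(100, -30), Rational(1, 2)) = Pow(70, Rational(1, 2)) ≈ 8.3666)
Mul(Add(52, v), Function('l')(3, -9)) = Mul(Add(52, Pow(70, Rational(1, 2))), Add(4, Mul(Rational(1, 7), -9, 3))) = Mul(Add(52, Pow(70, Rational(1, 2))), Add(4, Rational(-27, 7))) = Mul(Add(52, Pow(70, Rational(1, 2))), Rational(1, 7)) = Add(Rational(52, 7), Mul(Rational(1, 7), Pow(70, Rational(1, 2))))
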